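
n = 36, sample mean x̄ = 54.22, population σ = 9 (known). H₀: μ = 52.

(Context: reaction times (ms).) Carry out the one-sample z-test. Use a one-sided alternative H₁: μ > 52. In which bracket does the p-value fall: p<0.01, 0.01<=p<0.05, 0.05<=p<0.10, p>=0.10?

p-value bracket: 0.05<=p<0.10

SE = σ/√n = 9/√36 = 1.5000
z = (x̄−μ₀)/SE = (54.22−52)/1.5000 = 1.4800
p-value (one-sided, H₁ greater) = 0.06944
→ bracket: 0.05<=p<0.10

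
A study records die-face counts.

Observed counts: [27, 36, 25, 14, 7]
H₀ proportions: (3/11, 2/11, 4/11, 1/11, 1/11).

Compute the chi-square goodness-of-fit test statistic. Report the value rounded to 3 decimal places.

test statistic = 21.411

n = 109; E_i = n·p_i = [29.73, 19.82, 39.64, 9.91, 9.91]
χ² = (27−29.73)²/29.73 + (36−19.82)²/19.82 + (25−39.64)²/39.64 + (14−9.91)²/9.91 + (7−9.91)²/9.91 = 21.4106
df = 4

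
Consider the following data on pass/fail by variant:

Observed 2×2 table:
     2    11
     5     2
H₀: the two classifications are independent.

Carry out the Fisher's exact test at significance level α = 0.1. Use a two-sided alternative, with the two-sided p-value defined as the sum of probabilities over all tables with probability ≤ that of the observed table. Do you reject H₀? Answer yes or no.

Margins: r₁=13, r₂=7, c₁=7, c₂=13, n=20
p_obs = C(13,2)·C(7,5)/C(20,7); sum pmf over tables with pmf ≤ p_obs
p-value (two-sided) = 0.02232
At α=0.1: p < α → reject H₀

reject H₀: yes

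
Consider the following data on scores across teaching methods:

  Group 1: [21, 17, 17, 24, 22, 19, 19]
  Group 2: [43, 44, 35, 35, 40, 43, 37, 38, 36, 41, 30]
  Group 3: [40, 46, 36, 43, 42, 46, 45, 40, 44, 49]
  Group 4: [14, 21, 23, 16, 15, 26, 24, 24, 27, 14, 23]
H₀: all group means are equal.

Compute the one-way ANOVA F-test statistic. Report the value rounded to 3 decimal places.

test statistic = 80.311

Group means [19.86, 38.36, 43.10, 20.64], grand mean 31.256
SSB = Σnᵢ(x̄ᵢ−x̄)² = 4108.588; SSW = ΣΣ(x−x̄ᵢ)² = 596.848
MSB = 4108.588/3 = 1369.5293; MSW = 596.848/35 = 17.0528
F = MSB/MSW = 80.3111
df = (3, 35)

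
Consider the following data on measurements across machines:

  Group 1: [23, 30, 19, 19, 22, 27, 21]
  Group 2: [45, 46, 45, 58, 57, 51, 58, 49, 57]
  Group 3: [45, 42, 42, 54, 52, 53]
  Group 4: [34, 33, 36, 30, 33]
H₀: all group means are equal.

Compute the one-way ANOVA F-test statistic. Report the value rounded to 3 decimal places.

Group means [23.00, 51.78, 48.00, 33.20], grand mean 40.037
SSB = Σnᵢ(x̄ᵢ−x̄)² = 3886.607; SSW = ΣΣ(x−x̄ᵢ)² = 544.356
MSB = 3886.607/3 = 1295.5358; MSW = 544.356/23 = 23.6676
F = MSB/MSW = 54.7387
df = (3, 23)

test statistic = 54.739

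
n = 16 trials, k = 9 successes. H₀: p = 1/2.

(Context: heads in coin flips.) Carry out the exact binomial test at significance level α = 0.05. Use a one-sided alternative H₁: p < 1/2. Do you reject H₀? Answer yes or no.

Exact binomial: n=16, k=9, p₀=1/2=0.5000
P(X≤9) from Σ C(n,i)·p₀^i·(1−p₀)^(n−i)
p-value (one-sided, H₁ less) = 0.77275
At α=0.05: p ≥ α → fail to reject H₀

reject H₀: no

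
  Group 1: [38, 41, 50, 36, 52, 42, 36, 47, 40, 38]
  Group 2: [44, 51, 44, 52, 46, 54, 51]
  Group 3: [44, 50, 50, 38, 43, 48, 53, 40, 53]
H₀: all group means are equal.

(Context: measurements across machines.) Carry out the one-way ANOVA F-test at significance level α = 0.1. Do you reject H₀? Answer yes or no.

Group means [42.00, 48.86, 46.56], grand mean 45.423
SSB = Σnᵢ(x̄ᵢ−x̄)² = 211.267; SSW = ΣΣ(x−x̄ᵢ)² = 643.079
MSB = 211.267/2 = 105.6334; MSW = 643.079/23 = 27.9600
F = MSB/MSW = 3.7780
df = (2, 23)
p-value (upper-tail) = 0.03813
At α=0.1: p < α → reject H₀

reject H₀: yes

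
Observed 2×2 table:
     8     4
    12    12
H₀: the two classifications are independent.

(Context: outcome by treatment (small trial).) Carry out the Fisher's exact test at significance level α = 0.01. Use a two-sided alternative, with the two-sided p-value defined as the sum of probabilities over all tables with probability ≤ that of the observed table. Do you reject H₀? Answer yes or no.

Margins: r₁=12, r₂=24, c₁=20, c₂=16, n=36
p_obs = C(12,8)·C(24,12)/C(36,20); sum pmf over tables with pmf ≤ p_obs
p-value (two-sided) = 0.48150
At α=0.01: p ≥ α → fail to reject H₀

reject H₀: no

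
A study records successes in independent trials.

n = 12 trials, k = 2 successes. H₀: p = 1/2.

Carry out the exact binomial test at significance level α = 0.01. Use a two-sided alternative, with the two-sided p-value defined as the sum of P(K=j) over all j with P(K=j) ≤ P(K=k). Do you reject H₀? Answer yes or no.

reject H₀: no

Exact binomial: n=12, k=2, p₀=1/2=0.5000
P(X=j) = C(n,j)·p₀^j·(1−p₀)^(n−j); p = Σ P(X=j) over j with P(X=j) ≤ P(X=2)
p-value (two-sided) = 0.03857
At α=0.01: p ≥ α → fail to reject H₀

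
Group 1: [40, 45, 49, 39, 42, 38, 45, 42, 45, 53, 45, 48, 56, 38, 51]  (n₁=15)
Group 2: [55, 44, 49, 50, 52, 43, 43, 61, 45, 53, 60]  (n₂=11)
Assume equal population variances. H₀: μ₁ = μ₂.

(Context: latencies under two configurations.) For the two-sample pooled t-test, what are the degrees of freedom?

degrees of freedom = 24

df = n₁ + n₂ − 2 = 15 + 11 − 2 = 24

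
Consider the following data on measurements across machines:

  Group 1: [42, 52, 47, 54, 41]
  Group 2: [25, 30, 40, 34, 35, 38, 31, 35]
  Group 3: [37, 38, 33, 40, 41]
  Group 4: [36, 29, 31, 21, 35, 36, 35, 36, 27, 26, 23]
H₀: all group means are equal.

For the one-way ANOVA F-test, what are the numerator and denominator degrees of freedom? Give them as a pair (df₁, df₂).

degrees of freedom = [3, 25]

k = 4 groups, N = 29 total
df = (k−1, N−k) = (4−1, 29−4) = (3, 25)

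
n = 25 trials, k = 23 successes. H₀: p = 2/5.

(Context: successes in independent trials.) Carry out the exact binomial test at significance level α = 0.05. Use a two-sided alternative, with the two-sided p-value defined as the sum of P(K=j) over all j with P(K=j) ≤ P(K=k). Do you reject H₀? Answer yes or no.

Exact binomial: n=25, k=23, p₀=2/5=0.4000
P(X=j) = C(n,j)·p₀^j·(1−p₀)^(n−j); p = Σ P(X=j) over j with P(X=j) ≤ P(X=23)
p-value (two-sided) = 0.00000
At α=0.05: p < α → reject H₀

reject H₀: yes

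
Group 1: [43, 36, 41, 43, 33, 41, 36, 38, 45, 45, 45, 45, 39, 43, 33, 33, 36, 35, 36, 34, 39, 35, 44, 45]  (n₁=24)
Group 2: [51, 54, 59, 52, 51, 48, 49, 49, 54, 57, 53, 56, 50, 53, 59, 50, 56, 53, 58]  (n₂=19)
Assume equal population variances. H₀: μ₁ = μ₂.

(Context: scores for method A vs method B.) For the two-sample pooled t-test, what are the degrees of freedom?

df = n₁ + n₂ − 2 = 24 + 19 − 2 = 41

degrees of freedom = 41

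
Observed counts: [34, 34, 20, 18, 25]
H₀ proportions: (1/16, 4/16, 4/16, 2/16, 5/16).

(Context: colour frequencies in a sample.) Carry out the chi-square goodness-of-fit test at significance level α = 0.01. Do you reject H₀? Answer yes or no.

reject H₀: yes

n = 131; E_i = n·p_i = [8.19, 32.75, 32.75, 16.38, 40.94]
χ² = (34−8.19)²/8.19 + (34−32.75)²/32.75 + (20−32.75)²/32.75 + (18−16.38)²/16.38 + (25−40.94)²/40.94 = 92.7557
df = 4
p-value (upper-tail) = 0.00000
At α=0.01: p < α → reject H₀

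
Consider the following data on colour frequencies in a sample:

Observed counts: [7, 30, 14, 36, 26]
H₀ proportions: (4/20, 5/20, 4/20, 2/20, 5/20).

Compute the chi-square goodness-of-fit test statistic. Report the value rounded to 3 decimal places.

test statistic = 68.319

n = 113; E_i = n·p_i = [22.60, 28.25, 22.60, 11.30, 28.25]
χ² = (7−22.60)²/22.60 + (30−28.25)²/28.25 + (14−22.60)²/22.60 + (36−11.30)²/11.30 + (26−28.25)²/28.25 = 68.3186
df = 4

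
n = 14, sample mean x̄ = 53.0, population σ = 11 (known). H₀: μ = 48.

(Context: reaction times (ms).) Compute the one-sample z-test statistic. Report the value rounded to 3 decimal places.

SE = σ/√n = 11/√14 = 2.9399
z = (x̄−μ₀)/SE = (53.0−48)/2.9399 = 1.7008

test statistic = 1.701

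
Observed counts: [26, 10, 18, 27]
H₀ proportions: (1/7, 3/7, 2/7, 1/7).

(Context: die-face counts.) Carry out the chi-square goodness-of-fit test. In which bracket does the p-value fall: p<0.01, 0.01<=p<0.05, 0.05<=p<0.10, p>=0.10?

p-value bracket: p<0.01

n = 81; E_i = n·p_i = [11.57, 34.71, 23.14, 11.57]
χ² = (26−11.57)²/11.57 + (10−34.71)²/34.71 + (18−23.14)²/23.14 + (27−11.57)²/11.57 = 57.3004
df = 3
p-value (upper-tail) = 0.00000
→ bracket: p<0.01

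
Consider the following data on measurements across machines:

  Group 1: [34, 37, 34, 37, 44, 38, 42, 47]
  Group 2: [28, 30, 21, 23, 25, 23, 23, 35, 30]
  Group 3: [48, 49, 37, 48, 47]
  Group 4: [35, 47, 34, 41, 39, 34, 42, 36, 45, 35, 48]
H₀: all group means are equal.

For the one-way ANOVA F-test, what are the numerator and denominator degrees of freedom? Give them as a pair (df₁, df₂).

degrees of freedom = [3, 29]

k = 4 groups, N = 33 total
df = (k−1, N−k) = (4−1, 33−4) = (3, 29)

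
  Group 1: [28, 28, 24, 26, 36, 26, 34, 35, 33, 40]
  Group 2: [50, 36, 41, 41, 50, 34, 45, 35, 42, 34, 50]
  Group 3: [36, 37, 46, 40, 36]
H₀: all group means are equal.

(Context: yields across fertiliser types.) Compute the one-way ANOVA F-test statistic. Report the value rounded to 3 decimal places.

Group means [31.00, 41.64, 39.00], grand mean 37.038
SSB = Σnᵢ(x̄ᵢ−x̄)² = 616.416; SSW = ΣΣ(x−x̄ᵢ)² = 738.545
MSB = 616.416/2 = 308.2080; MSW = 738.545/23 = 32.1107
F = MSB/MSW = 9.5983
df = (2, 23)

test statistic = 9.598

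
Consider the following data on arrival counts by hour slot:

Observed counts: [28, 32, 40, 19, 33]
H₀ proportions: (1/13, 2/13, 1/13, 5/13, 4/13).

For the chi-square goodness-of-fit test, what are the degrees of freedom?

df = k − 1 = 5 − 1 = 4

degrees of freedom = 4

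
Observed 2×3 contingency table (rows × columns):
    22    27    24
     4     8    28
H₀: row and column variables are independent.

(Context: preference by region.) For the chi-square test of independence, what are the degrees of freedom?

degrees of freedom = 2

df = (r−1)(c−1) = (2−1)·(3−1) = 2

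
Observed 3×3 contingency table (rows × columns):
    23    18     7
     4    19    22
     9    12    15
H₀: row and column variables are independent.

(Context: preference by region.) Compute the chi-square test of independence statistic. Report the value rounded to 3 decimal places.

Row totals [48, 45, 36], col totals [36, 49, 44], n=129
χ² = (23−13.40)²/13.40 + (18−18.23)²/18.23 + (7−16.37)²/16.37 + (4−12.56)²/12.56 + (19−17.09)²/17.09 + (22−15.35)²/15.35 + (9−10.05)²/10.05 + (12−13.67)²/13.67 + (15−12.28)²/12.28 = 22.0987
df = 4

test statistic = 22.099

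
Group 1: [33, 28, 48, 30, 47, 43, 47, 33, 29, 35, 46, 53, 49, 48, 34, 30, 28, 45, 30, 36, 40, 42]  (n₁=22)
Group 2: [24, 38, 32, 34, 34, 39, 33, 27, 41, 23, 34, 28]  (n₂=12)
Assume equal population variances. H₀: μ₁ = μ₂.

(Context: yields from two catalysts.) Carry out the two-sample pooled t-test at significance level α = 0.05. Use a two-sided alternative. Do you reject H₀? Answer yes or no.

x̄₁=38.818, s₁=8.175, n₁=22
x̄₂=32.250, s₂=5.754, n₂=12
s_p² = [21·8.175² + 11·5.754²]/32 = 55.2351
SE = √(s_p²·(1/22+1/12)) = 2.6671
t = (38.818−32.250)/2.6671 = 2.4626
df = 32
p-value (two-sided) = 0.01936
At α=0.05: p < α → reject H₀

reject H₀: yes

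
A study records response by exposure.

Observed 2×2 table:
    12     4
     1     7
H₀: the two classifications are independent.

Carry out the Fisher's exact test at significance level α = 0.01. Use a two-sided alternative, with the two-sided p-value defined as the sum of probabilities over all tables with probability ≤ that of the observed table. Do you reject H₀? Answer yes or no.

Margins: r₁=16, r₂=8, c₁=13, c₂=11, n=24
p_obs = C(16,12)·C(8,1)/C(24,13); sum pmf over tables with pmf ≤ p_obs
p-value (two-sided) = 0.00781
At α=0.01: p < α → reject H₀

reject H₀: yes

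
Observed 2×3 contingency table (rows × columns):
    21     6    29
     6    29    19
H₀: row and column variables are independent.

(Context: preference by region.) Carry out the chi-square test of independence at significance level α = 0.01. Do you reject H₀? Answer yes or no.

Row totals [56, 54], col totals [27, 35, 48], n=110
χ² = (21−13.75)²/13.75 + (6−17.82)²/17.82 + (29−24.44)²/24.44 + (6−13.25)²/13.25 + (29−17.18)²/17.18 + (19−23.56)²/23.56 = 25.5030
df = 2
p-value (upper-tail) = 0.00000
At α=0.01: p < α → reject H₀

reject H₀: yes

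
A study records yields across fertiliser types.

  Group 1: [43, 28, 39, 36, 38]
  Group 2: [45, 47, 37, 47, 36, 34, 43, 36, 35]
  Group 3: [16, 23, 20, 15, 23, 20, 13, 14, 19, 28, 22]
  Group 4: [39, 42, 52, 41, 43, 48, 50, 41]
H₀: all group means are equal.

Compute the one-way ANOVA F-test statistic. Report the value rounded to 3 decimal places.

Group means [36.80, 40.00, 19.36, 44.50], grand mean 33.727
SSB = Σnᵢ(x̄ᵢ−x̄)² = 3599.200; SSW = ΣΣ(x−x̄ᵢ)² = 727.345
MSB = 3599.200/3 = 1199.7333; MSW = 727.345/29 = 25.0809
F = MSB/MSW = 47.8346
df = (3, 29)

test statistic = 47.835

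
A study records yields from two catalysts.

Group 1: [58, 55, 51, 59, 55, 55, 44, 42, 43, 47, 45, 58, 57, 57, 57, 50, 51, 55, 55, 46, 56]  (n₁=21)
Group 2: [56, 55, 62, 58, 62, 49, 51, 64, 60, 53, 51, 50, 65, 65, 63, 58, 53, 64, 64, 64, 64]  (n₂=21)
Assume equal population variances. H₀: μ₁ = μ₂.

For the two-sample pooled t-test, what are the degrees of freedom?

df = n₁ + n₂ − 2 = 21 + 21 − 2 = 40

degrees of freedom = 40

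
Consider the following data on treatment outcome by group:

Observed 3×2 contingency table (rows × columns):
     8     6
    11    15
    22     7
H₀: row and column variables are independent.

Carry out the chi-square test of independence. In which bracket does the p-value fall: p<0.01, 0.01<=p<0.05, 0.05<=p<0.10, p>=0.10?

Row totals [14, 26, 29], col totals [41, 28], n=69
χ² = (8−8.32)²/8.32 + (6−5.68)²/5.68 + (11−15.45)²/15.45 + (15−10.55)²/10.55 + (22−17.23)²/17.23 + (7−11.77)²/11.77 = 6.4390
df = 2
p-value (upper-tail) = 0.03997
→ bracket: 0.01<=p<0.05

p-value bracket: 0.01<=p<0.05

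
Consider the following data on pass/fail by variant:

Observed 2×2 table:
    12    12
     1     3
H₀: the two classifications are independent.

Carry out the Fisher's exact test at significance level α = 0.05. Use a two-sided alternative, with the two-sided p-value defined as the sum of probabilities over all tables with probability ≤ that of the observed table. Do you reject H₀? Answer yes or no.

Margins: r₁=24, r₂=4, c₁=13, c₂=15, n=28
p_obs = C(24,12)·C(4,1)/C(28,13); sum pmf over tables with pmf ≤ p_obs
p-value (two-sided) = 0.60000
At α=0.05: p ≥ α → fail to reject H₀

reject H₀: no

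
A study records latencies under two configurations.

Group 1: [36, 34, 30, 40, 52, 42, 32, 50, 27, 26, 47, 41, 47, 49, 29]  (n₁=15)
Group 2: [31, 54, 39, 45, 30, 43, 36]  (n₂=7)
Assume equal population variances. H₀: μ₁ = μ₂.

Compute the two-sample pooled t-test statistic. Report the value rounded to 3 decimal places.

test statistic = -0.228

x̄₁=38.800, s₁=8.898, n₁=15
x̄₂=39.714, s₂=8.440, n₂=7
s_p² = [14·8.898² + 6·8.440²]/20 = 76.7914
SE = √(s_p²·(1/15+1/7)) = 4.0112
t = (38.800−39.714)/4.0112 = -0.2279
df = 20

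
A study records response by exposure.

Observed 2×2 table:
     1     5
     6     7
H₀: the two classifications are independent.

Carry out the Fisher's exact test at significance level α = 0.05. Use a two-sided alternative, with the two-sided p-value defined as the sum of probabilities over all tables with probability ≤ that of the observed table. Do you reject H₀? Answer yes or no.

Margins: r₁=6, r₂=13, c₁=7, c₂=12, n=19
p_obs = C(6,1)·C(13,6)/C(19,7); sum pmf over tables with pmf ≤ p_obs
p-value (two-sided) = 0.33308
At α=0.05: p ≥ α → fail to reject H₀

reject H₀: no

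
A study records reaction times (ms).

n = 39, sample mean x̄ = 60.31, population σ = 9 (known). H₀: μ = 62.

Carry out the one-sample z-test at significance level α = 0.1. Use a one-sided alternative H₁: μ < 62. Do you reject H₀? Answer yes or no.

SE = σ/√n = 9/√39 = 1.4412
z = (x̄−μ₀)/SE = (60.31−62)/1.4412 = -1.1727
p-value (one-sided, H₁ less) = 0.12046
At α=0.1: p ≥ α → fail to reject H₀

reject H₀: no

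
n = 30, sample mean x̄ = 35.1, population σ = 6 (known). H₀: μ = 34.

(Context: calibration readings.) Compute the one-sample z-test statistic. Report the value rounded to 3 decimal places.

SE = σ/√n = 6/√30 = 1.0954
z = (x̄−μ₀)/SE = (35.1−34)/1.0954 = 1.0042

test statistic = 1.004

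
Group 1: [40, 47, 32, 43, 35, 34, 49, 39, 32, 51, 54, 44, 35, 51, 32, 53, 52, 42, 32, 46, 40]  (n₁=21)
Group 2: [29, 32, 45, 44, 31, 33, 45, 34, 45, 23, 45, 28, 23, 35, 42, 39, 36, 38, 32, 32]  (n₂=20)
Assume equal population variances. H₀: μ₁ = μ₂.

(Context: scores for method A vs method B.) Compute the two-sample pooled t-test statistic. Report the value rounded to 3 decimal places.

test statistic = 2.787

x̄₁=42.048, s₁=7.749, n₁=21
x̄₂=35.550, s₂=7.149, n₂=20
s_p² = [20·7.749² + 19·7.149²]/39 = 55.6898
SE = √(s_p²·(1/21+1/20)) = 2.3316
t = (42.048−35.550)/2.3316 = 2.7868
df = 39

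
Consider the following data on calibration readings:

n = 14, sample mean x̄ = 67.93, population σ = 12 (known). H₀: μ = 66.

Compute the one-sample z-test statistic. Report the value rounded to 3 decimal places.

test statistic = 0.602

SE = σ/√n = 12/√14 = 3.2071
z = (x̄−μ₀)/SE = (67.93−66)/3.2071 = 0.6018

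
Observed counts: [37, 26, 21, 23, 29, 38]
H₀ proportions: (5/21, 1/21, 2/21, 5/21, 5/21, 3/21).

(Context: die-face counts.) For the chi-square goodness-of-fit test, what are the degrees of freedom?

df = k − 1 = 6 − 1 = 5

degrees of freedom = 5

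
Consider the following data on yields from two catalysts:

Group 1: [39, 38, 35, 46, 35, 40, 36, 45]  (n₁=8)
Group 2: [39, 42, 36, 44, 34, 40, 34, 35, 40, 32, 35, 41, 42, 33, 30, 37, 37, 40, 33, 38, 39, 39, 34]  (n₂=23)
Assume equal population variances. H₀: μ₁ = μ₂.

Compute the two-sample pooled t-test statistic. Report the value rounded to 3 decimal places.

x̄₁=39.250, s₁=4.268, n₁=8
x̄₂=37.130, s₂=3.672, n₂=23
s_p² = [7·4.268² + 22·3.672²]/29 = 14.6244
SE = √(s_p²·(1/8+1/23)) = 1.5697
t = (39.250−37.130)/1.5697 = 1.3503
df = 29

test statistic = 1.350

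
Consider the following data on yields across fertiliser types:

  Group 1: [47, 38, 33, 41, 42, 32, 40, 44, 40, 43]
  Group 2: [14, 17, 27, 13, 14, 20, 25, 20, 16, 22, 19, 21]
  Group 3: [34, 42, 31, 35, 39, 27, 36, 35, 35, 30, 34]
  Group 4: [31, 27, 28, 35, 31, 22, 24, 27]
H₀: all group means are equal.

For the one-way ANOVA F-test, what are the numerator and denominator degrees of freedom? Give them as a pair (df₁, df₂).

degrees of freedom = [3, 37]

k = 4 groups, N = 41 total
df = (k−1, N−k) = (4−1, 41−4) = (3, 37)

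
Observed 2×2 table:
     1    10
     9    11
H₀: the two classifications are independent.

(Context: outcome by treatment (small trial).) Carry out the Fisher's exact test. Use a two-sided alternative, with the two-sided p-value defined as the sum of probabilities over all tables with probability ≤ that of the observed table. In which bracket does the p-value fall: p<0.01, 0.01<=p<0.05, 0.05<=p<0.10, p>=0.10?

Margins: r₁=11, r₂=20, c₁=10, c₂=21, n=31
p_obs = C(11,1)·C(20,9)/C(31,10); sum pmf over tables with pmf ≤ p_obs
p-value (two-sided) = 0.05504
→ bracket: 0.05<=p<0.10

p-value bracket: 0.05<=p<0.10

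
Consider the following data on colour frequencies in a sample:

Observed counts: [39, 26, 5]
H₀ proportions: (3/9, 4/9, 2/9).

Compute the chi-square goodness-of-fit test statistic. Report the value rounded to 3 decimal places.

n = 70; E_i = n·p_i = [23.33, 31.11, 15.56]
χ² = (39−23.33)²/23.33 + (26−31.11)²/31.11 + (5−15.56)²/15.56 = 18.5214
df = 2

test statistic = 18.521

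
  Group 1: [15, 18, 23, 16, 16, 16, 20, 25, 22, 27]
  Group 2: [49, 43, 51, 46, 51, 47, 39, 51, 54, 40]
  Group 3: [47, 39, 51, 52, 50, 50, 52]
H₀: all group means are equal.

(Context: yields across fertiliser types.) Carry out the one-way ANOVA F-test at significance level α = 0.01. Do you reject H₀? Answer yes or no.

reject H₀: yes

Group means [19.80, 47.10, 48.71], grand mean 37.407
SSB = Σnᵢ(x̄ᵢ−x̄)² = 4934.590; SSW = ΣΣ(x−x̄ᵢ)² = 521.929
MSB = 4934.590/2 = 2467.2950; MSW = 521.929/24 = 21.7470
F = MSB/MSW = 113.4544
df = (2, 24)
p-value (upper-tail) = 0.00000
At α=0.01: p < α → reject H₀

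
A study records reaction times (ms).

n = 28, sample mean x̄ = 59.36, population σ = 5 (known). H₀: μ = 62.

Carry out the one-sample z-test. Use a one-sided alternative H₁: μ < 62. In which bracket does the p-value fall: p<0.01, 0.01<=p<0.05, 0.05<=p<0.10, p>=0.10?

p-value bracket: p<0.01

SE = σ/√n = 5/√28 = 0.9449
z = (x̄−μ₀)/SE = (59.36−62)/0.9449 = -2.7939
p-value (one-sided, H₁ less) = 0.00260
→ bracket: p<0.01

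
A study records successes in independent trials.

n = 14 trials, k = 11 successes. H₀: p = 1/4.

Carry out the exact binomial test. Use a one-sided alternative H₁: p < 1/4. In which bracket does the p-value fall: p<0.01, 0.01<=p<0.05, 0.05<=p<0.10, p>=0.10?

Exact binomial: n=14, k=11, p₀=1/4=0.2500
P(X≤11) from Σ C(n,i)·p₀^i·(1−p₀)^(n−i)
p-value (one-sided, H₁ less) = 1.00000
→ bracket: p>=0.10

p-value bracket: p>=0.10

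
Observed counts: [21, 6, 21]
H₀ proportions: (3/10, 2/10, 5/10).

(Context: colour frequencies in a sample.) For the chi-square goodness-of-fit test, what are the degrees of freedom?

degrees of freedom = 2

df = k − 1 = 3 − 1 = 2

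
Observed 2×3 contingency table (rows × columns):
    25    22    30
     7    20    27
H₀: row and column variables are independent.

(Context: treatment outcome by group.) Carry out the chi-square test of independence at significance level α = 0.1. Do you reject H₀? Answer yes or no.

reject H₀: yes

Row totals [77, 54], col totals [32, 42, 57], n=131
χ² = (25−18.81)²/18.81 + (22−24.69)²/24.69 + (30−33.50)²/33.50 + (7−13.19)²/13.19 + (20−17.31)²/17.31 + (27−23.50)²/23.50 = 6.5416
df = 2
p-value (upper-tail) = 0.03798
At α=0.1: p < α → reject H₀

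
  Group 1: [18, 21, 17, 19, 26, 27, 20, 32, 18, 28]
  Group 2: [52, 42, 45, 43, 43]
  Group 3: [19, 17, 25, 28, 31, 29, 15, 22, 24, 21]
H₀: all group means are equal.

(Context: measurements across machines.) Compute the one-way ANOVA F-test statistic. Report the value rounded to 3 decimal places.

test statistic = 38.484

Group means [22.60, 45.00, 23.10], grand mean 27.280
SSB = Σnᵢ(x̄ᵢ−x̄)² = 1963.740; SSW = ΣΣ(x−x̄ᵢ)² = 561.300
MSB = 1963.740/2 = 981.8700; MSW = 561.300/22 = 25.5136
F = MSB/MSW = 38.4841
df = (2, 22)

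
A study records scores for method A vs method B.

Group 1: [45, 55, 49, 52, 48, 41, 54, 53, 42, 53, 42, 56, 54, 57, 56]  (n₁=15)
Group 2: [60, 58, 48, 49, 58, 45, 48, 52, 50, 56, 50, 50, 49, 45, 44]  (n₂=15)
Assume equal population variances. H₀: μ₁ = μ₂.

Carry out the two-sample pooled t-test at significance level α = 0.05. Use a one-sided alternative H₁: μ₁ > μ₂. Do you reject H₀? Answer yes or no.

reject H₀: no

x̄₁=50.467, s₁=5.579, n₁=15
x̄₂=50.800, s₂=5.031, n₂=15
s_p² = [14·5.579² + 14·5.031²]/28 = 28.2190
SE = √(s_p²·(1/15+1/15)) = 1.9397
t = (50.467−50.800)/1.9397 = -0.1718
df = 28
p-value (one-sided, H₁ greater) = 0.56760
At α=0.05: p ≥ α → fail to reject H₀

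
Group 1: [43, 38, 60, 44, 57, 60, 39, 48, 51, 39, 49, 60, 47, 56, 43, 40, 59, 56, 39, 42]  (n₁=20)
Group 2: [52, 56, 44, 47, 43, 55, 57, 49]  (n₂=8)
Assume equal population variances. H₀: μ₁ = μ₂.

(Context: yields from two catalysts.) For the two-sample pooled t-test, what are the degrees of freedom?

df = n₁ + n₂ − 2 = 20 + 8 − 2 = 26

degrees of freedom = 26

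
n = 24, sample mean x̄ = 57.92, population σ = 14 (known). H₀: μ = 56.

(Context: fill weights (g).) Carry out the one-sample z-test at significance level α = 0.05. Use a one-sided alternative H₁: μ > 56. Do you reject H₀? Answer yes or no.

SE = σ/√n = 14/√24 = 2.8577
z = (x̄−μ₀)/SE = (57.92−56)/2.8577 = 0.6719
p-value (one-sided, H₁ greater) = 0.25084
At α=0.05: p ≥ α → fail to reject H₀

reject H₀: no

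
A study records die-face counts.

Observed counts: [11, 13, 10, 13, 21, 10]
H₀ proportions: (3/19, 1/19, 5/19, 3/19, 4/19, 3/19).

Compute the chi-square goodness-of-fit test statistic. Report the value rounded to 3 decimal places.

test statistic = 26.561

n = 78; E_i = n·p_i = [12.32, 4.11, 20.53, 12.32, 16.42, 12.32]
χ² = (11−12.32)²/12.32 + (13−4.11)²/4.11 + (10−20.53)²/20.53 + (13−12.32)²/12.32 + (21−16.42)²/16.42 + (10−12.32)²/12.32 = 26.5609
df = 5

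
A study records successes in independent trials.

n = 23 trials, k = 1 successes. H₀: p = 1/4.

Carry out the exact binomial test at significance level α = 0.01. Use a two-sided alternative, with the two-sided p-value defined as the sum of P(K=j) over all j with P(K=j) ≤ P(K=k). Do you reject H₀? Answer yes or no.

Exact binomial: n=23, k=1, p₀=1/4=0.2500
P(X=j) = C(n,j)·p₀^j·(1−p₀)^(n−j); p = Σ P(X=j) over j with P(X=j) ≤ P(X=1)
p-value (two-sided) = 0.02645
At α=0.01: p ≥ α → fail to reject H₀

reject H₀: no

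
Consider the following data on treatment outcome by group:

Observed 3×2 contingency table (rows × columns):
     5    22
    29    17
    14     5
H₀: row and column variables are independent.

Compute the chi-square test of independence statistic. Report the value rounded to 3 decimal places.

test statistic = 17.957

Row totals [27, 46, 19], col totals [48, 44], n=92
χ² = (5−14.09)²/14.09 + (22−12.91)²/12.91 + (29−24.00)²/24.00 + (17−22.00)²/22.00 + (14−9.91)²/9.91 + (5−9.09)²/9.09 = 17.9573
df = 2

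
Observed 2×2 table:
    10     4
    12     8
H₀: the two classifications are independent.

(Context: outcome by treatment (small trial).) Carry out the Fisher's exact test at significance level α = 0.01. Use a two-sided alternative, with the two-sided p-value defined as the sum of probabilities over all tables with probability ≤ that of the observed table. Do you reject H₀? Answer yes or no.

reject H₀: no

Margins: r₁=14, r₂=20, c₁=22, c₂=12, n=34
p_obs = C(14,10)·C(20,12)/C(34,22); sum pmf over tables with pmf ≤ p_obs
p-value (two-sided) = 0.71698
At α=0.01: p ≥ α → fail to reject H₀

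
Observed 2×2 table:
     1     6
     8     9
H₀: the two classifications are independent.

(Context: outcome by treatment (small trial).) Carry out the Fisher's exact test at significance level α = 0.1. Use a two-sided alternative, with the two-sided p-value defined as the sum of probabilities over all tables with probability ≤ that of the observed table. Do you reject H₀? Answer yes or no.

Margins: r₁=7, r₂=17, c₁=9, c₂=15, n=24
p_obs = C(7,1)·C(17,8)/C(24,9); sum pmf over tables with pmf ≤ p_obs
p-value (two-sided) = 0.19071
At α=0.1: p ≥ α → fail to reject H₀

reject H₀: no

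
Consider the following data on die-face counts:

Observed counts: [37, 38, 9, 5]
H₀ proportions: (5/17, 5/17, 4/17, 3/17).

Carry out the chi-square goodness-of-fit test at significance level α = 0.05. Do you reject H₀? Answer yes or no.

n = 89; E_i = n·p_i = [26.18, 26.18, 20.94, 15.71]
χ² = (37−26.18)²/26.18 + (38−26.18)²/26.18 + (9−20.94)²/20.94 + (5−15.71)²/15.71 = 23.9227
df = 3
p-value (upper-tail) = 0.00003
At α=0.05: p < α → reject H₀

reject H₀: yes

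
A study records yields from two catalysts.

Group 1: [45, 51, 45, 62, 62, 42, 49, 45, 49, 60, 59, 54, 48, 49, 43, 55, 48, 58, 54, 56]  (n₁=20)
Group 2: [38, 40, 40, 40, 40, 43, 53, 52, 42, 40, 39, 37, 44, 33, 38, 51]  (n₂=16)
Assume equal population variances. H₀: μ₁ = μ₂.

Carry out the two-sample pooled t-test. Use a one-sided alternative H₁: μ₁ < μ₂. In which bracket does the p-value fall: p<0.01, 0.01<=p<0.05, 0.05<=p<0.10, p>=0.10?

p-value bracket: p>=0.10

x̄₁=51.700, s₁=6.359, n₁=20
x̄₂=41.875, s₂=5.620, n₂=16
s_p² = [19·6.359² + 15·5.620²]/34 = 36.5279
SE = √(s_p²·(1/20+1/16)) = 2.0272
t = (51.700−41.875)/2.0272 = 4.8467
df = 34
p-value (one-sided, H₁ less) = 0.99999
→ bracket: p>=0.10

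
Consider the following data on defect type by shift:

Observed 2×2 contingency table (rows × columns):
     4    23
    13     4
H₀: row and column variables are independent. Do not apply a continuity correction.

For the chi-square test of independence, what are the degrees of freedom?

degrees of freedom = 1

df = (r−1)(c−1) = (2−1)·(2−1) = 1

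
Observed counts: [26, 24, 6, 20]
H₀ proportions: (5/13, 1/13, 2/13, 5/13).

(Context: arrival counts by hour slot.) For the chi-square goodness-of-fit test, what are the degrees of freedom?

degrees of freedom = 3

df = k − 1 = 4 − 1 = 3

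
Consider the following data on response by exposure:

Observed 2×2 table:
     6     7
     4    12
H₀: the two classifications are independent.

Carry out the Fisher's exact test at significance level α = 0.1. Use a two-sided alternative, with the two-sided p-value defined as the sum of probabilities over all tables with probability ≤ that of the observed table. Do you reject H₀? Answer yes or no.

Margins: r₁=13, r₂=16, c₁=10, c₂=19, n=29
p_obs = C(13,6)·C(16,4)/C(29,10); sum pmf over tables with pmf ≤ p_obs
p-value (two-sided) = 0.27014
At α=0.1: p ≥ α → fail to reject H₀

reject H₀: no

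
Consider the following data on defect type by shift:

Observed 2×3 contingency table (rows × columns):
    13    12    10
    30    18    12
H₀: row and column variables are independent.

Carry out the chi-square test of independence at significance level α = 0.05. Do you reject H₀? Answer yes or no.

Row totals [35, 60], col totals [43, 30, 22], n=95
χ² = (13−15.84)²/15.84 + (12−11.05)²/11.05 + (10−8.11)²/8.11 + (30−27.16)²/27.16 + (18−18.95)²/18.95 + (12−13.89)²/13.89 = 1.6372
df = 2
p-value (upper-tail) = 0.44105
At α=0.05: p ≥ α → fail to reject H₀

reject H₀: no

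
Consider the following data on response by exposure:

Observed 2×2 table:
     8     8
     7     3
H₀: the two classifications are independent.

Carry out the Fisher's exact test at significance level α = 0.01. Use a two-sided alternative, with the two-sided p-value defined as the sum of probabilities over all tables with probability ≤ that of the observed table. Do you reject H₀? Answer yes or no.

Margins: r₁=16, r₂=10, c₁=15, c₂=11, n=26
p_obs = C(16,8)·C(10,7)/C(26,15); sum pmf over tables with pmf ≤ p_obs
p-value (two-sided) = 0.42786
At α=0.01: p ≥ α → fail to reject H₀

reject H₀: no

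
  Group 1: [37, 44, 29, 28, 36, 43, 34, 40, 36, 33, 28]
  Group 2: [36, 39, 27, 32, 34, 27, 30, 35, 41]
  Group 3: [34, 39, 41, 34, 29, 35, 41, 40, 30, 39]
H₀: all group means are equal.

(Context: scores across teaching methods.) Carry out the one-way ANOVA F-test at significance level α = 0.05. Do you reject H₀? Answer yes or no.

Group means [35.27, 33.44, 36.20], grand mean 35.033
SSB = Σnᵢ(x̄ᵢ−x̄)² = 36.963; SSW = ΣΣ(x−x̄ᵢ)² = 686.004
MSB = 36.963/2 = 18.4813; MSW = 686.004/27 = 25.4076
F = MSB/MSW = 0.7274
df = (2, 27)
p-value (upper-tail) = 0.49239
At α=0.05: p ≥ α → fail to reject H₀

reject H₀: no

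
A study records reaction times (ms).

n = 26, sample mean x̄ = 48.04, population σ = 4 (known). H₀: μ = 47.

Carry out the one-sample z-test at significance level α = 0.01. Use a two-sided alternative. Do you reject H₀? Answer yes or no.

SE = σ/√n = 4/√26 = 0.7845
z = (x̄−μ₀)/SE = (48.04−47)/0.7845 = 1.3257
p-value (two-sided) = 0.18492
At α=0.01: p ≥ α → fail to reject H₀

reject H₀: no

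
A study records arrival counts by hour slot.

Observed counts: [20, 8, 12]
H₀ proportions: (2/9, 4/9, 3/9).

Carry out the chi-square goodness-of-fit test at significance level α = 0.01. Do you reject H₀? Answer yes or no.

n = 40; E_i = n·p_i = [8.89, 17.78, 13.33]
χ² = (20−8.89)²/8.89 + (8−17.78)²/17.78 + (12−13.33)²/13.33 = 19.4000
df = 2
p-value (upper-tail) = 0.00006
At α=0.01: p < α → reject H₀

reject H₀: yes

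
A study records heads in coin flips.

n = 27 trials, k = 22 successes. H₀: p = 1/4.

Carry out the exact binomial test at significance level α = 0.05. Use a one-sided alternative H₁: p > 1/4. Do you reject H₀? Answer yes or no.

reject H₀: yes

Exact binomial: n=27, k=22, p₀=1/4=0.2500
P(X≥22) from Σ C(n,i)·p₀^i·(1−p₀)^(n−i)
p-value (one-sided, H₁ greater) = 0.00000
At α=0.05: p < α → reject H₀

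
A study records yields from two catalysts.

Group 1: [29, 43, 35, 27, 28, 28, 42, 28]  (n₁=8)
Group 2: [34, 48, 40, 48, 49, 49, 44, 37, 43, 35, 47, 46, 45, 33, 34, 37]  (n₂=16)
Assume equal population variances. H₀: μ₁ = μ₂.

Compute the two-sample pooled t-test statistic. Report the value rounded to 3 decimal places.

test statistic = -3.467

x̄₁=32.500, s₁=6.655, n₁=8
x̄₂=41.812, s₂=5.980, n₂=16
s_p² = [7·6.655² + 15·5.980²]/22 = 38.4744
SE = √(s_p²·(1/8+1/16)) = 2.6859
t = (32.500−41.812)/2.6859 = -3.4672
df = 22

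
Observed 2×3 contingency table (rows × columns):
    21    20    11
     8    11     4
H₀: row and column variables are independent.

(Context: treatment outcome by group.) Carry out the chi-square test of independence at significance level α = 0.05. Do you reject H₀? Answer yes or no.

reject H₀: no

Row totals [52, 23], col totals [29, 31, 15], n=75
χ² = (21−20.11)²/20.11 + (20−21.49)²/21.49 + (11−10.40)²/10.40 + (8−8.89)²/8.89 + (11−9.51)²/9.51 + (4−4.60)²/4.60 = 0.5806
df = 2
p-value (upper-tail) = 0.74803
At α=0.05: p ≥ α → fail to reject H₀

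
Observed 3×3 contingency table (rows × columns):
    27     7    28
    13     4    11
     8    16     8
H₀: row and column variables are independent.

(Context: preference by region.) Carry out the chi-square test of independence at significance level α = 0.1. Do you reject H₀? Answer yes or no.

reject H₀: yes

Row totals [62, 28, 32], col totals [48, 27, 47], n=122
χ² = (27−24.39)²/24.39 + (7−13.72)²/13.72 + (28−23.89)²/23.89 + (13−11.02)²/11.02 + (4−6.20)²/6.20 + (11−10.79)²/10.79 + (8−12.59)²/12.59 + (16−7.08)²/7.08 + (8−12.33)²/12.33 = 19.8429
df = 4
p-value (upper-tail) = 0.00054
At α=0.1: p < α → reject H₀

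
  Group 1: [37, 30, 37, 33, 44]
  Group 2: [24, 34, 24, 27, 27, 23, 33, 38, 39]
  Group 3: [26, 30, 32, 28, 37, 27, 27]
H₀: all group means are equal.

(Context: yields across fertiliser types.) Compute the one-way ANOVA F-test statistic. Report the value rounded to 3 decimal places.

test statistic = 2.807

Group means [36.20, 29.89, 29.57], grand mean 31.286
SSB = Σnᵢ(x̄ᵢ−x̄)² = 158.883; SSW = ΣΣ(x−x̄ᵢ)² = 509.403
MSB = 158.883/2 = 79.4413; MSW = 509.403/18 = 28.3002
F = MSB/MSW = 2.8071
df = (2, 18)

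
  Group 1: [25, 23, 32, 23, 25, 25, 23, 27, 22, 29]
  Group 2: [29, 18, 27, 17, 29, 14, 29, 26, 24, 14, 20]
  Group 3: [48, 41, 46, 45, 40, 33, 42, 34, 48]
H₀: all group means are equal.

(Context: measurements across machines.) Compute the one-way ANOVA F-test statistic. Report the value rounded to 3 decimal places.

Group means [25.40, 22.45, 41.89], grand mean 29.267
SSB = Σnᵢ(x̄ᵢ−x̄)² = 2093.851; SSW = ΣΣ(x−x̄ᵢ)² = 698.016
MSB = 2093.851/2 = 1046.9253; MSW = 698.016/27 = 25.8525
F = MSB/MSW = 40.4962
df = (2, 27)

test statistic = 40.496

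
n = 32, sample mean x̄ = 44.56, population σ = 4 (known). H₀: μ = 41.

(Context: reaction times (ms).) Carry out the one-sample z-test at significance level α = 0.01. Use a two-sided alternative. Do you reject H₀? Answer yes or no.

SE = σ/√n = 4/√32 = 0.7071
z = (x̄−μ₀)/SE = (44.56−41)/0.7071 = 5.0346
p-value (two-sided) = 0.00000
At α=0.01: p < α → reject H₀

reject H₀: yes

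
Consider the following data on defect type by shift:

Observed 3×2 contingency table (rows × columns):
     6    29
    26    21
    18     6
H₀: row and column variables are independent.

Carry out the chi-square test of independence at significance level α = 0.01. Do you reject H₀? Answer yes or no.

Row totals [35, 47, 24], col totals [50, 56], n=106
χ² = (6−16.51)²/16.51 + (29−18.49)²/18.49 + (26−22.17)²/22.17 + (21−24.83)²/24.83 + (18−11.32)²/11.32 + (6−12.68)²/12.68 = 21.3751
df = 2
p-value (upper-tail) = 0.00002
At α=0.01: p < α → reject H₀

reject H₀: yes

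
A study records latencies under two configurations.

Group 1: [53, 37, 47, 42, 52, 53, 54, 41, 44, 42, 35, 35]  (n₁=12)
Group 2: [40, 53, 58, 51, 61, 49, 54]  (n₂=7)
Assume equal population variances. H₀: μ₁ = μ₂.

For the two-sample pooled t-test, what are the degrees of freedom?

degrees of freedom = 17

df = n₁ + n₂ − 2 = 12 + 7 − 2 = 17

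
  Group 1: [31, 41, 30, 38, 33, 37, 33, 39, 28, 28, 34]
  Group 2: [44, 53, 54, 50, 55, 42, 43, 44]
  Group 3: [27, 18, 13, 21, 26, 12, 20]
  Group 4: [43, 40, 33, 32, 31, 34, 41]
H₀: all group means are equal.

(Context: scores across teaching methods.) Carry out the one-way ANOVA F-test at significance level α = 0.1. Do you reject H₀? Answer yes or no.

Group means [33.82, 48.12, 19.57, 36.29], grand mean 34.788
SSB = Σnᵢ(x̄ᵢ−x̄)² = 3069.861; SSW = ΣΣ(x−x̄ᵢ)² = 749.654
MSB = 3069.861/3 = 1023.2870; MSW = 749.654/29 = 25.8501
F = MSB/MSW = 39.5853
df = (3, 29)
p-value (upper-tail) = 0.00000
At α=0.1: p < α → reject H₀

reject H₀: yes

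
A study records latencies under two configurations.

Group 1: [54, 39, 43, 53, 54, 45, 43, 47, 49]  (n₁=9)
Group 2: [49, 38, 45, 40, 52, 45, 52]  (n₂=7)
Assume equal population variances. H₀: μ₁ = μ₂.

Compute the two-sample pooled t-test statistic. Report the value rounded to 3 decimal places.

test statistic = 0.576

x̄₁=47.444, s₁=5.434, n₁=9
x̄₂=45.857, s₂=5.521, n₂=7
s_p² = [8·5.434² + 6·5.521²]/14 = 29.9342
SE = √(s_p²·(1/9+1/7)) = 2.7572
t = (47.444−45.857)/2.7572 = 0.5757
df = 14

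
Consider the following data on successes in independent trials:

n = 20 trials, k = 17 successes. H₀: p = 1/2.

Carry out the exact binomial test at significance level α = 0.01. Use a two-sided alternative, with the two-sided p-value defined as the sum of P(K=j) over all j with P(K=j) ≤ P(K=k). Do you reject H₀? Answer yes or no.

reject H₀: yes

Exact binomial: n=20, k=17, p₀=1/2=0.5000
P(X=j) = C(n,j)·p₀^j·(1−p₀)^(n−j); p = Σ P(X=j) over j with P(X=j) ≤ P(X=17)
p-value (two-sided) = 0.00258
At α=0.01: p < α → reject H₀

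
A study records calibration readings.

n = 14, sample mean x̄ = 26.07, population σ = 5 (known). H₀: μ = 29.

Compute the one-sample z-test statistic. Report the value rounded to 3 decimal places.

test statistic = -2.193

SE = σ/√n = 5/√14 = 1.3363
z = (x̄−μ₀)/SE = (26.07−29)/1.3363 = -2.1926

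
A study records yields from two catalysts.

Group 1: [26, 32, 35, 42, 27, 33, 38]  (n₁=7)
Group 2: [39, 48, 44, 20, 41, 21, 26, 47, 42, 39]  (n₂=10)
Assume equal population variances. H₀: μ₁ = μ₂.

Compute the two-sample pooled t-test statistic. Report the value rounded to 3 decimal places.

test statistic = -0.781

x̄₁=33.286, s₁=5.707, n₁=7
x̄₂=36.700, s₂=10.457, n₂=10
s_p² = [6·5.707² + 9·10.457²]/15 = 78.6352
SE = √(s_p²·(1/7+1/10)) = 4.3700
t = (33.286−36.700)/4.3700 = -0.7813
df = 15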